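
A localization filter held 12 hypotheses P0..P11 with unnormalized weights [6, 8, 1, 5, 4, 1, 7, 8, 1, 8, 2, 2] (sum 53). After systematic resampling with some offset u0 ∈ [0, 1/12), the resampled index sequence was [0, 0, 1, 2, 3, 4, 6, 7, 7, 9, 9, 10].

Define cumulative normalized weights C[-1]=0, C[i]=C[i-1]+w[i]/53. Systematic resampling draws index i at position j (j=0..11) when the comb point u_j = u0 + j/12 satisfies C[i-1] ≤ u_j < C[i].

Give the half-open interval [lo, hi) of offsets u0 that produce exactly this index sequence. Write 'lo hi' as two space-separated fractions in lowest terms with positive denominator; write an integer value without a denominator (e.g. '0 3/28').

5/212 19/636

C = [6/53, 14/53, 15/53, 20/53, 24/53, 25/53, 32/53, 40/53, 41/53, 49/53, 51/53, 1]
j=0 picked index 0: u0 ∈ [0, 6/53)
j=1 picked index 0: u0 ∈ [-1/12, 19/636)
j=2 picked index 1: u0 ∈ [-17/318, 31/318)
j=3 picked index 2: u0 ∈ [3/212, 7/212)
j=4 picked index 3: u0 ∈ [-8/159, 7/159)
j=5 picked index 4: u0 ∈ [-25/636, 23/636)
j=6 picked index 6: u0 ∈ [-3/106, 11/106)
j=7 picked index 7: u0 ∈ [13/636, 109/636)
j=8 picked index 7: u0 ∈ [-10/159, 14/159)
j=9 picked index 9: u0 ∈ [5/212, 37/212)
j=10 picked index 9: u0 ∈ [-19/318, 29/318)
j=11 picked index 10: u0 ∈ [5/636, 29/636)
intersection: [5/212, 19/636)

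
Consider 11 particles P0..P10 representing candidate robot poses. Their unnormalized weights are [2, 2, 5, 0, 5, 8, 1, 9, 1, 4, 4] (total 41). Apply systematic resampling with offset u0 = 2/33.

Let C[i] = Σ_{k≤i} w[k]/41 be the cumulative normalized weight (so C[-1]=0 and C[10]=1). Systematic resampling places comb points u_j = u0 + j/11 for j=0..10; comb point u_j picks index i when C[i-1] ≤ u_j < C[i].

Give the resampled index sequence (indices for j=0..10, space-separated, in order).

C = [2/41, 4/41, 9/41, 9/41, 14/41, 22/41, 23/41, 32/41, 33/41, 37/41, 1]
j=0: u_0=2/33 ∈ [2/41, 4/41) → index 1
j=1: u_1=5/33 ∈ [4/41, 9/41) → index 2
j=2: u_2=8/33 ∈ [9/41, 14/41) → index 4
j=3: u_3=1/3 ∈ [9/41, 14/41) → index 4
j=4: u_4=14/33 ∈ [14/41, 22/41) → index 5
j=5: u_5=17/33 ∈ [14/41, 22/41) → index 5
j=6: u_6=20/33 ∈ [23/41, 32/41) → index 7
j=7: u_7=23/33 ∈ [23/41, 32/41) → index 7
j=8: u_8=26/33 ∈ [32/41, 33/41) → index 8
j=9: u_9=29/33 ∈ [33/41, 37/41) → index 9
j=10: u_10=32/33 ∈ [37/41, 1) → index 10

1 2 4 4 5 5 7 7 8 9 10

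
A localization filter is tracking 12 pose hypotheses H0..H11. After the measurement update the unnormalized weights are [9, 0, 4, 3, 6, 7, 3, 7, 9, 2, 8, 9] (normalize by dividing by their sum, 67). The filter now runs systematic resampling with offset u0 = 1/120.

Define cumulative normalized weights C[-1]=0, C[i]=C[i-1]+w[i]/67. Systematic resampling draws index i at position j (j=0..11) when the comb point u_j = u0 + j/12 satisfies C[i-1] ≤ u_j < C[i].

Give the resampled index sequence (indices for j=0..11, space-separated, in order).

0 0 2 4 5 5 7 8 8 10 10 11

C = [9/67, 9/67, 13/67, 16/67, 22/67, 29/67, 32/67, 39/67, 48/67, 50/67, 58/67, 1]
j=0: u_0=1/120 ∈ [0, 9/67) → index 0
j=1: u_1=11/120 ∈ [0, 9/67) → index 0
j=2: u_2=7/40 ∈ [9/67, 13/67) → index 2
j=3: u_3=31/120 ∈ [16/67, 22/67) → index 4
j=4: u_4=41/120 ∈ [22/67, 29/67) → index 5
j=5: u_5=17/40 ∈ [22/67, 29/67) → index 5
j=6: u_6=61/120 ∈ [32/67, 39/67) → index 7
j=7: u_7=71/120 ∈ [39/67, 48/67) → index 8
j=8: u_8=27/40 ∈ [39/67, 48/67) → index 8
j=9: u_9=91/120 ∈ [50/67, 58/67) → index 10
j=10: u_10=101/120 ∈ [50/67, 58/67) → index 10
j=11: u_11=37/40 ∈ [58/67, 1) → index 11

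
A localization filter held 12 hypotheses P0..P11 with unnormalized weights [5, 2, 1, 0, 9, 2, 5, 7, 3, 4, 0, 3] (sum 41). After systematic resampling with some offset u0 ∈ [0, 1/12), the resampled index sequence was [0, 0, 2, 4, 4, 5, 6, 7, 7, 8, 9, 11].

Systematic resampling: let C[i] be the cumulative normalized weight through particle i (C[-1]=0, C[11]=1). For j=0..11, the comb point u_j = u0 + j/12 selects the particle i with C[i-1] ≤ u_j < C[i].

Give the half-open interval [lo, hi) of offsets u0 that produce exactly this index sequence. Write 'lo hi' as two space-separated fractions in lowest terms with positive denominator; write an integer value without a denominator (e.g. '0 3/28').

C = [5/41, 7/41, 8/41, 8/41, 17/41, 19/41, 24/41, 31/41, 34/41, 38/41, 38/41, 1]
j=0 picked index 0: u0 ∈ [0, 5/41)
j=1 picked index 0: u0 ∈ [-1/12, 19/492)
j=2 picked index 2: u0 ∈ [1/246, 7/246)
j=3 picked index 4: u0 ∈ [-9/164, 27/164)
j=4 picked index 4: u0 ∈ [-17/123, 10/123)
j=5 picked index 5: u0 ∈ [-1/492, 23/492)
j=6 picked index 6: u0 ∈ [-3/82, 7/82)
j=7 picked index 7: u0 ∈ [1/492, 85/492)
j=8 picked index 7: u0 ∈ [-10/123, 11/123)
j=9 picked index 8: u0 ∈ [1/164, 13/164)
j=10 picked index 9: u0 ∈ [-1/246, 23/246)
j=11 picked index 11: u0 ∈ [5/492, 1/12)
intersection: [5/492, 7/246)

5/492 7/246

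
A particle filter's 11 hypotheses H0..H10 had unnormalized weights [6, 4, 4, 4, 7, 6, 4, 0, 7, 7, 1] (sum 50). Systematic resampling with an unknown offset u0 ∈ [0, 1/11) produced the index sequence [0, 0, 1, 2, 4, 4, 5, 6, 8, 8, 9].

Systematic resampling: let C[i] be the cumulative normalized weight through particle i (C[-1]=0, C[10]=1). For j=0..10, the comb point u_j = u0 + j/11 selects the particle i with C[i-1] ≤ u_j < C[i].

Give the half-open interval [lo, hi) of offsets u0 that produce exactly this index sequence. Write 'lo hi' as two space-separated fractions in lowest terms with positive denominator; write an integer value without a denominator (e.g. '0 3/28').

0 2/275

C = [3/25, 1/5, 7/25, 9/25, 1/2, 31/50, 7/10, 7/10, 21/25, 49/50, 1]
j=0 picked index 0: u0 ∈ [0, 3/25)
j=1 picked index 0: u0 ∈ [-1/11, 8/275)
j=2 picked index 1: u0 ∈ [-17/275, 1/55)
j=3 picked index 2: u0 ∈ [-4/55, 2/275)
j=4 picked index 4: u0 ∈ [-1/275, 3/22)
j=5 picked index 4: u0 ∈ [-26/275, 1/22)
j=6 picked index 5: u0 ∈ [-1/22, 41/550)
j=7 picked index 6: u0 ∈ [-9/550, 7/110)
j=8 picked index 8: u0 ∈ [-3/110, 31/275)
j=9 picked index 8: u0 ∈ [-13/110, 6/275)
j=10 picked index 9: u0 ∈ [-19/275, 39/550)
intersection: [0, 2/275)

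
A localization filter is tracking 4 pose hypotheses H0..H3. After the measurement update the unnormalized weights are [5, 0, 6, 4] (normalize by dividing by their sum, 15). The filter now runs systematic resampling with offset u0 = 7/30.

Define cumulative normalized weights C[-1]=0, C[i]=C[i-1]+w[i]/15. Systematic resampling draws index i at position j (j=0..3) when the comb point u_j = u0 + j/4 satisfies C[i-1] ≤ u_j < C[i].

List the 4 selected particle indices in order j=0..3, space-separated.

0 2 3 3

C = [1/3, 1/3, 11/15, 1]
j=0: u_0=7/30 ∈ [0, 1/3) → index 0
j=1: u_1=29/60 ∈ [1/3, 11/15) → index 2
j=2: u_2=11/15 ∈ [11/15, 1) → index 3
j=3: u_3=59/60 ∈ [11/15, 1) → index 3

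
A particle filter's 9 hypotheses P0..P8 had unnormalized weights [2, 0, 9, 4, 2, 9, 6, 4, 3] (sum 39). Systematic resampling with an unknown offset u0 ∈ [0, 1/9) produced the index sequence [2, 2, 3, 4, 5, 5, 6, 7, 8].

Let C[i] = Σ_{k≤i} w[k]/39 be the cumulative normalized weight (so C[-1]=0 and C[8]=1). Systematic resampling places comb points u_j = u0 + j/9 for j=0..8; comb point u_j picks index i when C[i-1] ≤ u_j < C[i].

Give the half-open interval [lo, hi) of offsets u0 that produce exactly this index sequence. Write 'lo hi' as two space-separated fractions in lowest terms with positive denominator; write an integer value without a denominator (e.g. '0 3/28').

C = [2/39, 2/39, 11/39, 5/13, 17/39, 2/3, 32/39, 12/13, 1]
j=0 picked index 2: u0 ∈ [2/39, 11/39)
j=1 picked index 2: u0 ∈ [-7/117, 20/117)
j=2 picked index 3: u0 ∈ [7/117, 19/117)
j=3 picked index 4: u0 ∈ [2/39, 4/39)
j=4 picked index 5: u0 ∈ [-1/117, 2/9)
j=5 picked index 5: u0 ∈ [-14/117, 1/9)
j=6 picked index 6: u0 ∈ [0, 2/13)
j=7 picked index 7: u0 ∈ [5/117, 17/117)
j=8 picked index 8: u0 ∈ [4/117, 1/9)
intersection: [7/117, 4/39)

7/117 4/39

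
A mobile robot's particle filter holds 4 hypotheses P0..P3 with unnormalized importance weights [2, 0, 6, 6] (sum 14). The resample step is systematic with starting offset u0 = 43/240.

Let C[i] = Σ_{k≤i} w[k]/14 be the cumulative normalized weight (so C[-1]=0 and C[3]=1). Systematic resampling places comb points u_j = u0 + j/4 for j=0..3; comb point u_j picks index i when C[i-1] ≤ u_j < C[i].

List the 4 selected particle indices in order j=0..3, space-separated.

C = [1/7, 1/7, 4/7, 1]
j=0: u_0=43/240 ∈ [1/7, 4/7) → index 2
j=1: u_1=103/240 ∈ [1/7, 4/7) → index 2
j=2: u_2=163/240 ∈ [4/7, 1) → index 3
j=3: u_3=223/240 ∈ [4/7, 1) → index 3

2 2 3 3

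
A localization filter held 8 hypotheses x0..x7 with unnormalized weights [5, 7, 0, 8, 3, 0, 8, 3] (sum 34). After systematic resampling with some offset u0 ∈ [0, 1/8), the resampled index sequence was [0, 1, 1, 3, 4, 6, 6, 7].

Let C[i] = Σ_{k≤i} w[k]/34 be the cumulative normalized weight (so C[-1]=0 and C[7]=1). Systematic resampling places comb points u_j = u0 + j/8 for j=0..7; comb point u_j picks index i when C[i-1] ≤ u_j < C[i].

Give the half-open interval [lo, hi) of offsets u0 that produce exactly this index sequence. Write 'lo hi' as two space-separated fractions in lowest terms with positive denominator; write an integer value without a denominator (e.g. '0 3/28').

3/34 7/68

C = [5/34, 6/17, 6/17, 10/17, 23/34, 23/34, 31/34, 1]
j=0 picked index 0: u0 ∈ [0, 5/34)
j=1 picked index 1: u0 ∈ [3/136, 31/136)
j=2 picked index 1: u0 ∈ [-7/68, 7/68)
j=3 picked index 3: u0 ∈ [-3/136, 29/136)
j=4 picked index 4: u0 ∈ [3/34, 3/17)
j=5 picked index 6: u0 ∈ [7/136, 39/136)
j=6 picked index 6: u0 ∈ [-5/68, 11/68)
j=7 picked index 7: u0 ∈ [5/136, 1/8)
intersection: [3/34, 7/68)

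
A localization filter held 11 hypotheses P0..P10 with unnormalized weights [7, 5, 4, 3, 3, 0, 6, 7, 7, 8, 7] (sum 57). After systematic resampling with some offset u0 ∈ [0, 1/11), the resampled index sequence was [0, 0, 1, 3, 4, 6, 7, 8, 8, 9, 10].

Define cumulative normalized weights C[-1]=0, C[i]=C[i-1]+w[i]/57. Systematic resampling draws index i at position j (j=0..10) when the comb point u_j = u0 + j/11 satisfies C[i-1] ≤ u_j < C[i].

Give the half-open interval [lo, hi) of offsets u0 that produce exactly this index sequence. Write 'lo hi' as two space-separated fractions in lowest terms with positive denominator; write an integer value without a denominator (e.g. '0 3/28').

C = [7/57, 4/19, 16/57, 1/3, 22/57, 22/57, 28/57, 35/57, 14/19, 50/57, 1]
j=0 picked index 0: u0 ∈ [0, 7/57)
j=1 picked index 0: u0 ∈ [-1/11, 20/627)
j=2 picked index 1: u0 ∈ [-37/627, 6/209)
j=3 picked index 3: u0 ∈ [5/627, 2/33)
j=4 picked index 4: u0 ∈ [-1/33, 14/627)
j=5 picked index 6: u0 ∈ [-43/627, 23/627)
j=6 picked index 7: u0 ∈ [-34/627, 43/627)
j=7 picked index 8: u0 ∈ [-14/627, 21/209)
j=8 picked index 8: u0 ∈ [-71/627, 2/209)
j=9 picked index 9: u0 ∈ [-17/209, 37/627)
j=10 picked index 10: u0 ∈ [-20/627, 1/11)
intersection: [5/627, 2/209)

5/627 2/209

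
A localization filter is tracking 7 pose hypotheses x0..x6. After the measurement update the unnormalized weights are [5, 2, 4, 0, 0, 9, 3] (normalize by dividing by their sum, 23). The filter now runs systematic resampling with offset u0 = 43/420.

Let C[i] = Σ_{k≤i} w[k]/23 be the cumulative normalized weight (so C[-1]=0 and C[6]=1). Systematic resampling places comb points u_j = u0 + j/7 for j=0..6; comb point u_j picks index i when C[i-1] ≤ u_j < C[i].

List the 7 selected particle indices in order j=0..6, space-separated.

C = [5/23, 7/23, 11/23, 11/23, 11/23, 20/23, 1]
j=0: u_0=43/420 ∈ [0, 5/23) → index 0
j=1: u_1=103/420 ∈ [5/23, 7/23) → index 1
j=2: u_2=163/420 ∈ [7/23, 11/23) → index 2
j=3: u_3=223/420 ∈ [11/23, 20/23) → index 5
j=4: u_4=283/420 ∈ [11/23, 20/23) → index 5
j=5: u_5=49/60 ∈ [11/23, 20/23) → index 5
j=6: u_6=403/420 ∈ [20/23, 1) → index 6

0 1 2 5 5 5 6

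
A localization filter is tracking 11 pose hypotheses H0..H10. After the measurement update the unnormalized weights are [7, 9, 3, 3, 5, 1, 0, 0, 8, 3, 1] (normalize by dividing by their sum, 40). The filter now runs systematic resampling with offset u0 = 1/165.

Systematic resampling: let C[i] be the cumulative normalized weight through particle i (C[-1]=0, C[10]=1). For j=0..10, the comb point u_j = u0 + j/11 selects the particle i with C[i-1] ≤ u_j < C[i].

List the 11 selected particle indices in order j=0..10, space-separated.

0 0 1 1 1 2 4 4 8 8 9

C = [7/40, 2/5, 19/40, 11/20, 27/40, 7/10, 7/10, 7/10, 9/10, 39/40, 1]
j=0: u_0=1/165 ∈ [0, 7/40) → index 0
j=1: u_1=16/165 ∈ [0, 7/40) → index 0
j=2: u_2=31/165 ∈ [7/40, 2/5) → index 1
j=3: u_3=46/165 ∈ [7/40, 2/5) → index 1
j=4: u_4=61/165 ∈ [7/40, 2/5) → index 1
j=5: u_5=76/165 ∈ [2/5, 19/40) → index 2
j=6: u_6=91/165 ∈ [11/20, 27/40) → index 4
j=7: u_7=106/165 ∈ [11/20, 27/40) → index 4
j=8: u_8=11/15 ∈ [7/10, 9/10) → index 8
j=9: u_9=136/165 ∈ [7/10, 9/10) → index 8
j=10: u_10=151/165 ∈ [9/10, 39/40) → index 9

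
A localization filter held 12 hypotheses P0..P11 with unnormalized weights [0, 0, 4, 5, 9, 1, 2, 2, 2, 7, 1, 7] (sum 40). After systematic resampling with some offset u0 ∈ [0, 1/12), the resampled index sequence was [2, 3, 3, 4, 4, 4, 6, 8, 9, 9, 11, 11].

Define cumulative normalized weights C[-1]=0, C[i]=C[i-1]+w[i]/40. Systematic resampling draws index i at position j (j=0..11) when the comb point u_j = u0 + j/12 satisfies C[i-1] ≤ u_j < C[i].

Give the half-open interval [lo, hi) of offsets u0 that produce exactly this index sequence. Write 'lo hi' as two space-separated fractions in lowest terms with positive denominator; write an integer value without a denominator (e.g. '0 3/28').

1/60 1/40

C = [0, 0, 1/10, 9/40, 9/20, 19/40, 21/40, 23/40, 5/8, 4/5, 33/40, 1]
j=0 picked index 2: u0 ∈ [0, 1/10)
j=1 picked index 3: u0 ∈ [1/60, 17/120)
j=2 picked index 3: u0 ∈ [-1/15, 7/120)
j=3 picked index 4: u0 ∈ [-1/40, 1/5)
j=4 picked index 4: u0 ∈ [-13/120, 7/60)
j=5 picked index 4: u0 ∈ [-23/120, 1/30)
j=6 picked index 6: u0 ∈ [-1/40, 1/40)
j=7 picked index 8: u0 ∈ [-1/120, 1/24)
j=8 picked index 9: u0 ∈ [-1/24, 2/15)
j=9 picked index 9: u0 ∈ [-1/8, 1/20)
j=10 picked index 11: u0 ∈ [-1/120, 1/6)
j=11 picked index 11: u0 ∈ [-11/120, 1/12)
intersection: [1/60, 1/40)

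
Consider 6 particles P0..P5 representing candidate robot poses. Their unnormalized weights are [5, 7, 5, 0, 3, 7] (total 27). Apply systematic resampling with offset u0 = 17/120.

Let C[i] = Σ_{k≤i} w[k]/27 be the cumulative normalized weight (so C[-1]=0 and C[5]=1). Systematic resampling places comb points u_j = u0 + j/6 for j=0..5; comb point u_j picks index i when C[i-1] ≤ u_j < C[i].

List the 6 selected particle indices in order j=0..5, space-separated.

C = [5/27, 4/9, 17/27, 17/27, 20/27, 1]
j=0: u_0=17/120 ∈ [0, 5/27) → index 0
j=1: u_1=37/120 ∈ [5/27, 4/9) → index 1
j=2: u_2=19/40 ∈ [4/9, 17/27) → index 2
j=3: u_3=77/120 ∈ [17/27, 20/27) → index 4
j=4: u_4=97/120 ∈ [20/27, 1) → index 5
j=5: u_5=39/40 ∈ [20/27, 1) → index 5

0 1 2 4 5 5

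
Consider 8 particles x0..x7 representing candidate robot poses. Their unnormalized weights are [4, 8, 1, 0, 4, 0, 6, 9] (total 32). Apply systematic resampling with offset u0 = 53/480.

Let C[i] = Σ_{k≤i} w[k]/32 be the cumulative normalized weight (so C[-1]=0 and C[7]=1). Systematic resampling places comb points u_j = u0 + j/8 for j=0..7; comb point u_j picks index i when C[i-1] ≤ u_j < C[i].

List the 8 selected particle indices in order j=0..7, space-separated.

C = [1/8, 3/8, 13/32, 13/32, 17/32, 17/32, 23/32, 1]
j=0: u_0=53/480 ∈ [0, 1/8) → index 0
j=1: u_1=113/480 ∈ [1/8, 3/8) → index 1
j=2: u_2=173/480 ∈ [1/8, 3/8) → index 1
j=3: u_3=233/480 ∈ [13/32, 17/32) → index 4
j=4: u_4=293/480 ∈ [17/32, 23/32) → index 6
j=5: u_5=353/480 ∈ [23/32, 1) → index 7
j=6: u_6=413/480 ∈ [23/32, 1) → index 7
j=7: u_7=473/480 ∈ [23/32, 1) → index 7

0 1 1 4 6 7 7 7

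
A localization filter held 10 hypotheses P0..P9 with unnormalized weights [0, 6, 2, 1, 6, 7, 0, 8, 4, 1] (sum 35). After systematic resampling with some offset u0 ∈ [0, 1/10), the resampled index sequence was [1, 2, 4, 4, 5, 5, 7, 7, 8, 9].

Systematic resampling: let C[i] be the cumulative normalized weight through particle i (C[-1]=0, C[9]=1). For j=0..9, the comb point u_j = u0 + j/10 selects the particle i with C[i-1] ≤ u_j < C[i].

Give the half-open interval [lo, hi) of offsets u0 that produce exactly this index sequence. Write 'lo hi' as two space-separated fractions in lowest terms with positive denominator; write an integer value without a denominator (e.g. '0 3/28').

C = [0, 6/35, 8/35, 9/35, 3/7, 22/35, 22/35, 6/7, 34/35, 1]
j=0 picked index 1: u0 ∈ [0, 6/35)
j=1 picked index 2: u0 ∈ [1/14, 9/70)
j=2 picked index 4: u0 ∈ [2/35, 8/35)
j=3 picked index 4: u0 ∈ [-3/70, 9/70)
j=4 picked index 5: u0 ∈ [1/35, 8/35)
j=5 picked index 5: u0 ∈ [-1/14, 9/70)
j=6 picked index 7: u0 ∈ [1/35, 9/35)
j=7 picked index 7: u0 ∈ [-1/14, 11/70)
j=8 picked index 8: u0 ∈ [2/35, 6/35)
j=9 picked index 9: u0 ∈ [1/14, 1/10)
intersection: [1/14, 1/10)

1/14 1/10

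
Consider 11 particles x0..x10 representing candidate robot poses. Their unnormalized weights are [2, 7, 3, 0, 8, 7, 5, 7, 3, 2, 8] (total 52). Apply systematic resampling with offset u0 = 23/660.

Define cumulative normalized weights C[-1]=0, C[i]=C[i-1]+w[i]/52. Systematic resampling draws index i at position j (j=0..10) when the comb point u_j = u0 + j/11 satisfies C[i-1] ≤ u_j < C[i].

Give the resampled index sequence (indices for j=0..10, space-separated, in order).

0 1 2 4 5 5 6 7 8 10 10

C = [1/26, 9/52, 3/13, 3/13, 5/13, 27/52, 8/13, 3/4, 21/26, 11/13, 1]
j=0: u_0=23/660 ∈ [0, 1/26) → index 0
j=1: u_1=83/660 ∈ [1/26, 9/52) → index 1
j=2: u_2=13/60 ∈ [9/52, 3/13) → index 2
j=3: u_3=203/660 ∈ [3/13, 5/13) → index 4
j=4: u_4=263/660 ∈ [5/13, 27/52) → index 5
j=5: u_5=323/660 ∈ [5/13, 27/52) → index 5
j=6: u_6=383/660 ∈ [27/52, 8/13) → index 6
j=7: u_7=443/660 ∈ [8/13, 3/4) → index 7
j=8: u_8=503/660 ∈ [3/4, 21/26) → index 8
j=9: u_9=563/660 ∈ [11/13, 1) → index 10
j=10: u_10=623/660 ∈ [11/13, 1) → index 10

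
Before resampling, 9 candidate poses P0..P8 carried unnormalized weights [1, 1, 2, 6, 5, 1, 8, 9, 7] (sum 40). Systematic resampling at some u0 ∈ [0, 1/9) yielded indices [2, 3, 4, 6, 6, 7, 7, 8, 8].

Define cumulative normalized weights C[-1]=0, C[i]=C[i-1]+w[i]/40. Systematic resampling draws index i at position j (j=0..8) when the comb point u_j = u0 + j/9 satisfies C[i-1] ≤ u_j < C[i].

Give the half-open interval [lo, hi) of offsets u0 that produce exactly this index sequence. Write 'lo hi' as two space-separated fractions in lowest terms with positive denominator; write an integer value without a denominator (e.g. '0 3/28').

C = [1/40, 1/20, 1/10, 1/4, 3/8, 2/5, 3/5, 33/40, 1]
j=0 picked index 2: u0 ∈ [1/20, 1/10)
j=1 picked index 3: u0 ∈ [-1/90, 5/36)
j=2 picked index 4: u0 ∈ [1/36, 11/72)
j=3 picked index 6: u0 ∈ [1/15, 4/15)
j=4 picked index 6: u0 ∈ [-2/45, 7/45)
j=5 picked index 7: u0 ∈ [2/45, 97/360)
j=6 picked index 7: u0 ∈ [-1/15, 19/120)
j=7 picked index 8: u0 ∈ [17/360, 2/9)
j=8 picked index 8: u0 ∈ [-23/360, 1/9)
intersection: [1/15, 1/10)

1/15 1/10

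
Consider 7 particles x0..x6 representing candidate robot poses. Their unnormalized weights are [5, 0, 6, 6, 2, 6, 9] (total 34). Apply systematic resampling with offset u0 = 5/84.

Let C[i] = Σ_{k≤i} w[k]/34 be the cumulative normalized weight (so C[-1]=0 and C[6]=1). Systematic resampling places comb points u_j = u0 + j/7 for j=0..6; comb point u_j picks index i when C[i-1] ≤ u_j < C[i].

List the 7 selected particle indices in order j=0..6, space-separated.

C = [5/34, 5/34, 11/34, 1/2, 19/34, 25/34, 1]
j=0: u_0=5/84 ∈ [0, 5/34) → index 0
j=1: u_1=17/84 ∈ [5/34, 11/34) → index 2
j=2: u_2=29/84 ∈ [11/34, 1/2) → index 3
j=3: u_3=41/84 ∈ [11/34, 1/2) → index 3
j=4: u_4=53/84 ∈ [19/34, 25/34) → index 5
j=5: u_5=65/84 ∈ [25/34, 1) → index 6
j=6: u_6=11/12 ∈ [25/34, 1) → index 6

0 2 3 3 5 6 6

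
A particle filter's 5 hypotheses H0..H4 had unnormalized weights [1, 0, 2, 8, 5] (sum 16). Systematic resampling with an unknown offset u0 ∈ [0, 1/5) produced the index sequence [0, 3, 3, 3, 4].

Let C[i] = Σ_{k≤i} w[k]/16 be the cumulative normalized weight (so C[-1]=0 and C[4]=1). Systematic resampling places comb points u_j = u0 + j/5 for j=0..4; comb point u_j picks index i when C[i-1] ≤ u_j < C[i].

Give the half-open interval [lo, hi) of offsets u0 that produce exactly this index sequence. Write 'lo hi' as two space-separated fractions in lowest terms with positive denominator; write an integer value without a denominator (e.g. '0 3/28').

0 1/16

C = [1/16, 1/16, 3/16, 11/16, 1]
j=0 picked index 0: u0 ∈ [0, 1/16)
j=1 picked index 3: u0 ∈ [-1/80, 39/80)
j=2 picked index 3: u0 ∈ [-17/80, 23/80)
j=3 picked index 3: u0 ∈ [-33/80, 7/80)
j=4 picked index 4: u0 ∈ [-9/80, 1/5)
intersection: [0, 1/16)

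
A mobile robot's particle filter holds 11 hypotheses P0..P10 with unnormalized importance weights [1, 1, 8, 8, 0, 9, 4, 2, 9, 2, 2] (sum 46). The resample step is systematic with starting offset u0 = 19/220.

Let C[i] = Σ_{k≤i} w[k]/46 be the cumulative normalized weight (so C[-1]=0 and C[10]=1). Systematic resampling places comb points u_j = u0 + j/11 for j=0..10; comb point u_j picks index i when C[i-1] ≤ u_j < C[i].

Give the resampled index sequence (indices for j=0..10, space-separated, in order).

C = [1/46, 1/23, 5/23, 9/23, 9/23, 27/46, 31/46, 33/46, 21/23, 22/23, 1]
j=0: u_0=19/220 ∈ [1/23, 5/23) → index 2
j=1: u_1=39/220 ∈ [1/23, 5/23) → index 2
j=2: u_2=59/220 ∈ [5/23, 9/23) → index 3
j=3: u_3=79/220 ∈ [5/23, 9/23) → index 3
j=4: u_4=9/20 ∈ [9/23, 27/46) → index 5
j=5: u_5=119/220 ∈ [9/23, 27/46) → index 5
j=6: u_6=139/220 ∈ [27/46, 31/46) → index 6
j=7: u_7=159/220 ∈ [33/46, 21/23) → index 8
j=8: u_8=179/220 ∈ [33/46, 21/23) → index 8
j=9: u_9=199/220 ∈ [33/46, 21/23) → index 8
j=10: u_10=219/220 ∈ [22/23, 1) → index 10

2 2 3 3 5 5 6 8 8 8 10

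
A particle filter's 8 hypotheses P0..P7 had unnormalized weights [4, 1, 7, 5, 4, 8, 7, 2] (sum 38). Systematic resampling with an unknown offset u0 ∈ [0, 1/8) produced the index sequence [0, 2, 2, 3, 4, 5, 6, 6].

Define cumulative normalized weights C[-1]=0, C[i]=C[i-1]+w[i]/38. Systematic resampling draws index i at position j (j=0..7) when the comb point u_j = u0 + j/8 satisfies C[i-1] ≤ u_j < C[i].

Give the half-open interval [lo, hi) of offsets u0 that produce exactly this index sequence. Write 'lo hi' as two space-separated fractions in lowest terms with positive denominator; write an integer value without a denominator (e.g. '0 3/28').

C = [2/19, 5/38, 6/19, 17/38, 21/38, 29/38, 18/19, 1]
j=0 picked index 0: u0 ∈ [0, 2/19)
j=1 picked index 2: u0 ∈ [1/152, 29/152)
j=2 picked index 2: u0 ∈ [-9/76, 5/76)
j=3 picked index 3: u0 ∈ [-9/152, 11/152)
j=4 picked index 4: u0 ∈ [-1/19, 1/19)
j=5 picked index 5: u0 ∈ [-11/152, 21/152)
j=6 picked index 6: u0 ∈ [1/76, 15/76)
j=7 picked index 6: u0 ∈ [-17/152, 11/152)
intersection: [1/76, 1/19)

1/76 1/19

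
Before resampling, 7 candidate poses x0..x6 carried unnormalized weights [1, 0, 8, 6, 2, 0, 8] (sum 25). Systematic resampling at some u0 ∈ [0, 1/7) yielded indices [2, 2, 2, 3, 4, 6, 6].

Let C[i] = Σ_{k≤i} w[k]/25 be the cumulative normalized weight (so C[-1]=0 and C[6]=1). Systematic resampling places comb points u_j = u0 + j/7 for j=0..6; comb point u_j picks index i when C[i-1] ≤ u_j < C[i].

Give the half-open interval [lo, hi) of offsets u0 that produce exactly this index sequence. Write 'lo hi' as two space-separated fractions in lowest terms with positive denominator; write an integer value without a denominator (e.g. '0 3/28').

C = [1/25, 1/25, 9/25, 3/5, 17/25, 17/25, 1]
j=0 picked index 2: u0 ∈ [1/25, 9/25)
j=1 picked index 2: u0 ∈ [-18/175, 38/175)
j=2 picked index 2: u0 ∈ [-43/175, 13/175)
j=3 picked index 3: u0 ∈ [-12/175, 6/35)
j=4 picked index 4: u0 ∈ [1/35, 19/175)
j=5 picked index 6: u0 ∈ [-6/175, 2/7)
j=6 picked index 6: u0 ∈ [-31/175, 1/7)
intersection: [1/25, 13/175)

1/25 13/175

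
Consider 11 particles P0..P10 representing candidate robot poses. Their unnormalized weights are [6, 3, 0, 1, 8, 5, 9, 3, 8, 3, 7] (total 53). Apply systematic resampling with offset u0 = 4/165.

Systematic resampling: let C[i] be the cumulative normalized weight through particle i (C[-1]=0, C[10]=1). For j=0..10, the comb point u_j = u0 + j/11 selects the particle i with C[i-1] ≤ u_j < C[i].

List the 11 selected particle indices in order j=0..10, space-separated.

0 1 4 4 5 6 6 8 8 9 10

C = [6/53, 9/53, 9/53, 10/53, 18/53, 23/53, 32/53, 35/53, 43/53, 46/53, 1]
j=0: u_0=4/165 ∈ [0, 6/53) → index 0
j=1: u_1=19/165 ∈ [6/53, 9/53) → index 1
j=2: u_2=34/165 ∈ [10/53, 18/53) → index 4
j=3: u_3=49/165 ∈ [10/53, 18/53) → index 4
j=4: u_4=64/165 ∈ [18/53, 23/53) → index 5
j=5: u_5=79/165 ∈ [23/53, 32/53) → index 6
j=6: u_6=94/165 ∈ [23/53, 32/53) → index 6
j=7: u_7=109/165 ∈ [35/53, 43/53) → index 8
j=8: u_8=124/165 ∈ [35/53, 43/53) → index 8
j=9: u_9=139/165 ∈ [43/53, 46/53) → index 9
j=10: u_10=14/15 ∈ [46/53, 1) → index 10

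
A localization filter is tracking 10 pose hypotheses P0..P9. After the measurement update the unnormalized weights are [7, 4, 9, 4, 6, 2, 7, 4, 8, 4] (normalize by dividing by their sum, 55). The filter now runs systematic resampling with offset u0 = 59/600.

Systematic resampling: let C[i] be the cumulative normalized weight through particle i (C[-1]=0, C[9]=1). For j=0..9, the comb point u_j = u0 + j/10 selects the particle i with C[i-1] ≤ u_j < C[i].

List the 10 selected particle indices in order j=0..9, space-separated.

C = [7/55, 1/5, 4/11, 24/55, 6/11, 32/55, 39/55, 43/55, 51/55, 1]
j=0: u_0=59/600 ∈ [0, 7/55) → index 0
j=1: u_1=119/600 ∈ [7/55, 1/5) → index 1
j=2: u_2=179/600 ∈ [1/5, 4/11) → index 2
j=3: u_3=239/600 ∈ [4/11, 24/55) → index 3
j=4: u_4=299/600 ∈ [24/55, 6/11) → index 4
j=5: u_5=359/600 ∈ [32/55, 39/55) → index 6
j=6: u_6=419/600 ∈ [32/55, 39/55) → index 6
j=7: u_7=479/600 ∈ [43/55, 51/55) → index 8
j=8: u_8=539/600 ∈ [43/55, 51/55) → index 8
j=9: u_9=599/600 ∈ [51/55, 1) → index 9

0 1 2 3 4 6 6 8 8 9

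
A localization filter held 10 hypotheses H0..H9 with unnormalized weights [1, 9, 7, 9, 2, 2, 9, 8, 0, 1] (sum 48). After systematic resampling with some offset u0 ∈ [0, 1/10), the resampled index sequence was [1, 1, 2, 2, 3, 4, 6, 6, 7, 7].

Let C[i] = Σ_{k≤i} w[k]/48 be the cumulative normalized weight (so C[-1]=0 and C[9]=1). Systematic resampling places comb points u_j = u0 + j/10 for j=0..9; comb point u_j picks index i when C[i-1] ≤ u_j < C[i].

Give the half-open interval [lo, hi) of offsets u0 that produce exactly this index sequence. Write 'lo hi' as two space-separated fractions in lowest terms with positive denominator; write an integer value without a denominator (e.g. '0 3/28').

1/24 13/240

C = [1/48, 5/24, 17/48, 13/24, 7/12, 5/8, 13/16, 47/48, 47/48, 1]
j=0 picked index 1: u0 ∈ [1/48, 5/24)
j=1 picked index 1: u0 ∈ [-19/240, 13/120)
j=2 picked index 2: u0 ∈ [1/120, 37/240)
j=3 picked index 2: u0 ∈ [-11/120, 13/240)
j=4 picked index 3: u0 ∈ [-11/240, 17/120)
j=5 picked index 4: u0 ∈ [1/24, 1/12)
j=6 picked index 6: u0 ∈ [1/40, 17/80)
j=7 picked index 6: u0 ∈ [-3/40, 9/80)
j=8 picked index 7: u0 ∈ [1/80, 43/240)
j=9 picked index 7: u0 ∈ [-7/80, 19/240)
intersection: [1/24, 13/240)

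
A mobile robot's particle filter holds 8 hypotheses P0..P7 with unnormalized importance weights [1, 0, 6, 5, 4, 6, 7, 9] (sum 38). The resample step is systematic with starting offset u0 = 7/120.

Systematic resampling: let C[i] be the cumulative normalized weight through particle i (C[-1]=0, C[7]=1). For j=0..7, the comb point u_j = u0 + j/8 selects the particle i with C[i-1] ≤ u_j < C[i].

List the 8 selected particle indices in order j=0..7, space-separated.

C = [1/38, 1/38, 7/38, 6/19, 8/19, 11/19, 29/38, 1]
j=0: u_0=7/120 ∈ [1/38, 7/38) → index 2
j=1: u_1=11/60 ∈ [1/38, 7/38) → index 2
j=2: u_2=37/120 ∈ [7/38, 6/19) → index 3
j=3: u_3=13/30 ∈ [8/19, 11/19) → index 5
j=4: u_4=67/120 ∈ [8/19, 11/19) → index 5
j=5: u_5=41/60 ∈ [11/19, 29/38) → index 6
j=6: u_6=97/120 ∈ [29/38, 1) → index 7
j=7: u_7=14/15 ∈ [29/38, 1) → index 7

2 2 3 5 5 6 7 7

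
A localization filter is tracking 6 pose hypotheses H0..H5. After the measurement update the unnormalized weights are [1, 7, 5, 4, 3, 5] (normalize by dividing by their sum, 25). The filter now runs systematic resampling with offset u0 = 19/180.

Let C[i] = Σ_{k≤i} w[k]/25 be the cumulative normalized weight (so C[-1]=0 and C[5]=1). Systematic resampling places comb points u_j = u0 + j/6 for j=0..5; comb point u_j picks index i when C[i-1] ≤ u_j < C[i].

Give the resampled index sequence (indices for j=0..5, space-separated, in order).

C = [1/25, 8/25, 13/25, 17/25, 4/5, 1]
j=0: u_0=19/180 ∈ [1/25, 8/25) → index 1
j=1: u_1=49/180 ∈ [1/25, 8/25) → index 1
j=2: u_2=79/180 ∈ [8/25, 13/25) → index 2
j=3: u_3=109/180 ∈ [13/25, 17/25) → index 3
j=4: u_4=139/180 ∈ [17/25, 4/5) → index 4
j=5: u_5=169/180 ∈ [4/5, 1) → index 5

1 1 2 3 4 5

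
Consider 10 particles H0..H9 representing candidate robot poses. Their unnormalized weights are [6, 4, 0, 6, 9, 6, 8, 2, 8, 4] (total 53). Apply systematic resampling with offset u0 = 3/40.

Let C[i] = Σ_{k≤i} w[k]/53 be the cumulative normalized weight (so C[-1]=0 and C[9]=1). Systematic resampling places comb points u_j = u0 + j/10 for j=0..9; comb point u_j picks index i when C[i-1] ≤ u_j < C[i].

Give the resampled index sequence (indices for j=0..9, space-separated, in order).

0 1 3 4 5 5 6 8 8 9

C = [6/53, 10/53, 10/53, 16/53, 25/53, 31/53, 39/53, 41/53, 49/53, 1]
j=0: u_0=3/40 ∈ [0, 6/53) → index 0
j=1: u_1=7/40 ∈ [6/53, 10/53) → index 1
j=2: u_2=11/40 ∈ [10/53, 16/53) → index 3
j=3: u_3=3/8 ∈ [16/53, 25/53) → index 4
j=4: u_4=19/40 ∈ [25/53, 31/53) → index 5
j=5: u_5=23/40 ∈ [25/53, 31/53) → index 5
j=6: u_6=27/40 ∈ [31/53, 39/53) → index 6
j=7: u_7=31/40 ∈ [41/53, 49/53) → index 8
j=8: u_8=7/8 ∈ [41/53, 49/53) → index 8
j=9: u_9=39/40 ∈ [49/53, 1) → index 9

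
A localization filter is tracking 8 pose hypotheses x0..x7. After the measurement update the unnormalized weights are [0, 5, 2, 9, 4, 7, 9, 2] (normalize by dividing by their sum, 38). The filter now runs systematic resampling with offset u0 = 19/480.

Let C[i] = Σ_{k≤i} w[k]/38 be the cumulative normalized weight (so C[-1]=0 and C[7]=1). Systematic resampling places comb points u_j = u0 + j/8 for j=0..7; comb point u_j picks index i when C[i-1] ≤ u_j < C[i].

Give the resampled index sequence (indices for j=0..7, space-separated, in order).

C = [0, 5/38, 7/38, 8/19, 10/19, 27/38, 18/19, 1]
j=0: u_0=19/480 ∈ [0, 5/38) → index 1
j=1: u_1=79/480 ∈ [5/38, 7/38) → index 2
j=2: u_2=139/480 ∈ [7/38, 8/19) → index 3
j=3: u_3=199/480 ∈ [7/38, 8/19) → index 3
j=4: u_4=259/480 ∈ [10/19, 27/38) → index 5
j=5: u_5=319/480 ∈ [10/19, 27/38) → index 5
j=6: u_6=379/480 ∈ [27/38, 18/19) → index 6
j=7: u_7=439/480 ∈ [27/38, 18/19) → index 6

1 2 3 3 5 5 6 6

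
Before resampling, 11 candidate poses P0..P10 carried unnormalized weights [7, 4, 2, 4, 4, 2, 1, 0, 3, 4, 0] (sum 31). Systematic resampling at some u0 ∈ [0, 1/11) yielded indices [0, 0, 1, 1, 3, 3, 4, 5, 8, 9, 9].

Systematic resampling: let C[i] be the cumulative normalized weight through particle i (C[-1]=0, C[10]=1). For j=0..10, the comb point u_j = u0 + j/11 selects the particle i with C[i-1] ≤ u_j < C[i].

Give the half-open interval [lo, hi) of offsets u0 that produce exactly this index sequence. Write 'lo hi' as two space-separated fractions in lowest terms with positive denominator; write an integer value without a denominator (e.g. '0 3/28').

19/341 28/341

C = [7/31, 11/31, 13/31, 17/31, 21/31, 23/31, 24/31, 24/31, 27/31, 1, 1]
j=0 picked index 0: u0 ∈ [0, 7/31)
j=1 picked index 0: u0 ∈ [-1/11, 46/341)
j=2 picked index 1: u0 ∈ [15/341, 59/341)
j=3 picked index 1: u0 ∈ [-16/341, 28/341)
j=4 picked index 3: u0 ∈ [19/341, 63/341)
j=5 picked index 3: u0 ∈ [-12/341, 32/341)
j=6 picked index 4: u0 ∈ [1/341, 45/341)
j=7 picked index 5: u0 ∈ [14/341, 36/341)
j=8 picked index 8: u0 ∈ [16/341, 49/341)
j=9 picked index 9: u0 ∈ [18/341, 2/11)
j=10 picked index 9: u0 ∈ [-13/341, 1/11)
intersection: [19/341, 28/341)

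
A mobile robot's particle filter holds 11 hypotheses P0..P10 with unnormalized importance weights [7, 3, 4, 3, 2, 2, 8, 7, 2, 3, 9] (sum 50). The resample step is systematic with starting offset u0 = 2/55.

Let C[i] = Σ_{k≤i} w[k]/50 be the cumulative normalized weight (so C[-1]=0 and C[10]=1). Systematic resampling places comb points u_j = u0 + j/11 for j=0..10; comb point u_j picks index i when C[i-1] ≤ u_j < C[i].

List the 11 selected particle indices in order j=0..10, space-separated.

C = [7/50, 1/5, 7/25, 17/50, 19/50, 21/50, 29/50, 18/25, 19/25, 41/50, 1]
j=0: u_0=2/55 ∈ [0, 7/50) → index 0
j=1: u_1=7/55 ∈ [0, 7/50) → index 0
j=2: u_2=12/55 ∈ [1/5, 7/25) → index 2
j=3: u_3=17/55 ∈ [7/25, 17/50) → index 3
j=4: u_4=2/5 ∈ [19/50, 21/50) → index 5
j=5: u_5=27/55 ∈ [21/50, 29/50) → index 6
j=6: u_6=32/55 ∈ [29/50, 18/25) → index 7
j=7: u_7=37/55 ∈ [29/50, 18/25) → index 7
j=8: u_8=42/55 ∈ [19/25, 41/50) → index 9
j=9: u_9=47/55 ∈ [41/50, 1) → index 10
j=10: u_10=52/55 ∈ [41/50, 1) → index 10

0 0 2 3 5 6 7 7 9 10 10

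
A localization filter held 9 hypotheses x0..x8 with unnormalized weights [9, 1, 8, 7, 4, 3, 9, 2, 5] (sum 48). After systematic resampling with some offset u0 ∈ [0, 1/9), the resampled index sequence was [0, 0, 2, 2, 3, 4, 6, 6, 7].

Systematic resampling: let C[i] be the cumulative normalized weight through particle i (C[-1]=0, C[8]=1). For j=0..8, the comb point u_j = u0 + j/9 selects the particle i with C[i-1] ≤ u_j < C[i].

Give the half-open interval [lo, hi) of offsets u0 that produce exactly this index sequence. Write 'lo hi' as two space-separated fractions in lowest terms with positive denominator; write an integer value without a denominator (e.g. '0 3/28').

C = [3/16, 5/24, 3/8, 25/48, 29/48, 2/3, 41/48, 43/48, 1]
j=0 picked index 0: u0 ∈ [0, 3/16)
j=1 picked index 0: u0 ∈ [-1/9, 11/144)
j=2 picked index 2: u0 ∈ [-1/72, 11/72)
j=3 picked index 2: u0 ∈ [-1/8, 1/24)
j=4 picked index 3: u0 ∈ [-5/72, 11/144)
j=5 picked index 4: u0 ∈ [-5/144, 7/144)
j=6 picked index 6: u0 ∈ [0, 3/16)
j=7 picked index 6: u0 ∈ [-1/9, 11/144)
j=8 picked index 7: u0 ∈ [-5/144, 1/144)
intersection: [0, 1/144)

0 1/144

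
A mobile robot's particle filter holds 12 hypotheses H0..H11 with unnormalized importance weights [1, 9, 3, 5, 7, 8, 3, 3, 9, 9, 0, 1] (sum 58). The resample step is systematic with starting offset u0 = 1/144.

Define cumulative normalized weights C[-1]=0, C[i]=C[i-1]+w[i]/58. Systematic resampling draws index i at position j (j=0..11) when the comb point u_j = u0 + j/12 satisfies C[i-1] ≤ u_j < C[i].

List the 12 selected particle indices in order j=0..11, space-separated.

0 1 2 3 4 4 5 6 8 8 9 9

C = [1/58, 5/29, 13/58, 9/29, 25/58, 33/58, 18/29, 39/58, 24/29, 57/58, 57/58, 1]
j=0: u_0=1/144 ∈ [0, 1/58) → index 0
j=1: u_1=13/144 ∈ [1/58, 5/29) → index 1
j=2: u_2=25/144 ∈ [5/29, 13/58) → index 2
j=3: u_3=37/144 ∈ [13/58, 9/29) → index 3
j=4: u_4=49/144 ∈ [9/29, 25/58) → index 4
j=5: u_5=61/144 ∈ [9/29, 25/58) → index 4
j=6: u_6=73/144 ∈ [25/58, 33/58) → index 5
j=7: u_7=85/144 ∈ [33/58, 18/29) → index 6
j=8: u_8=97/144 ∈ [39/58, 24/29) → index 8
j=9: u_9=109/144 ∈ [39/58, 24/29) → index 8
j=10: u_10=121/144 ∈ [24/29, 57/58) → index 9
j=11: u_11=133/144 ∈ [24/29, 57/58) → index 9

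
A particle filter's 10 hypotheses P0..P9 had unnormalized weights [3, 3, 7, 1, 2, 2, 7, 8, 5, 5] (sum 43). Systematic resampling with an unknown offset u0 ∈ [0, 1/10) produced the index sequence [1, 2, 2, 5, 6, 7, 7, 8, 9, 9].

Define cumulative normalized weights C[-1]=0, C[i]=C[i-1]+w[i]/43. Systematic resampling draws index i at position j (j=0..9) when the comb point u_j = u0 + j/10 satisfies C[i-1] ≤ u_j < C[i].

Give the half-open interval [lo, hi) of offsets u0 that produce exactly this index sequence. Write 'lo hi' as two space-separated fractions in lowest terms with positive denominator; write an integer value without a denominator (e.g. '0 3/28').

18/215 1/10

C = [3/43, 6/43, 13/43, 14/43, 16/43, 18/43, 25/43, 33/43, 38/43, 1]
j=0 picked index 1: u0 ∈ [3/43, 6/43)
j=1 picked index 2: u0 ∈ [17/430, 87/430)
j=2 picked index 2: u0 ∈ [-13/215, 22/215)
j=3 picked index 5: u0 ∈ [31/430, 51/430)
j=4 picked index 6: u0 ∈ [4/215, 39/215)
j=5 picked index 7: u0 ∈ [7/86, 23/86)
j=6 picked index 7: u0 ∈ [-4/215, 36/215)
j=7 picked index 8: u0 ∈ [29/430, 79/430)
j=8 picked index 9: u0 ∈ [18/215, 1/5)
j=9 picked index 9: u0 ∈ [-7/430, 1/10)
intersection: [18/215, 1/10)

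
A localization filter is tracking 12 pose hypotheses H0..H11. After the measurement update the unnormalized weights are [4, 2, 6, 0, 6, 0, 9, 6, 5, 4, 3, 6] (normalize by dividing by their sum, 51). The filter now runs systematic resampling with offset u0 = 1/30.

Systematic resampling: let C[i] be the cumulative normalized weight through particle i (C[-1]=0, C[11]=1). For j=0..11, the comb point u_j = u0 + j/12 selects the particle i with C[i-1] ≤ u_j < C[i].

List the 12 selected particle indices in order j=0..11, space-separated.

C = [4/51, 2/17, 4/17, 4/17, 6/17, 6/17, 9/17, 11/17, 38/51, 14/17, 15/17, 1]
j=0: u_0=1/30 ∈ [0, 4/51) → index 0
j=1: u_1=7/60 ∈ [4/51, 2/17) → index 1
j=2: u_2=1/5 ∈ [2/17, 4/17) → index 2
j=3: u_3=17/60 ∈ [4/17, 6/17) → index 4
j=4: u_4=11/30 ∈ [6/17, 9/17) → index 6
j=5: u_5=9/20 ∈ [6/17, 9/17) → index 6
j=6: u_6=8/15 ∈ [9/17, 11/17) → index 7
j=7: u_7=37/60 ∈ [9/17, 11/17) → index 7
j=8: u_8=7/10 ∈ [11/17, 38/51) → index 8
j=9: u_9=47/60 ∈ [38/51, 14/17) → index 9
j=10: u_10=13/15 ∈ [14/17, 15/17) → index 10
j=11: u_11=19/20 ∈ [15/17, 1) → index 11

0 1 2 4 6 6 7 7 8 9 10 11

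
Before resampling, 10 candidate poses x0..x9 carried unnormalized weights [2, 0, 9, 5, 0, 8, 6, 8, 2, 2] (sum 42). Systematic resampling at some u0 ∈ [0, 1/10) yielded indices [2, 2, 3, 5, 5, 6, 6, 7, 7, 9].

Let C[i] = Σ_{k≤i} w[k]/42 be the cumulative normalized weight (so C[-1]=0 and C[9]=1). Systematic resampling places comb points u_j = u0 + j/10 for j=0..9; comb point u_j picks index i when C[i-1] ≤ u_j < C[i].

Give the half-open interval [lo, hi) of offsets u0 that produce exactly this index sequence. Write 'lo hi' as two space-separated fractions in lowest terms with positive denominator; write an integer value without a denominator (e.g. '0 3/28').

C = [1/21, 1/21, 11/42, 8/21, 8/21, 4/7, 5/7, 19/21, 20/21, 1]
j=0 picked index 2: u0 ∈ [1/21, 11/42)
j=1 picked index 2: u0 ∈ [-11/210, 17/105)
j=2 picked index 3: u0 ∈ [13/210, 19/105)
j=3 picked index 5: u0 ∈ [17/210, 19/70)
j=4 picked index 5: u0 ∈ [-2/105, 6/35)
j=5 picked index 6: u0 ∈ [1/14, 3/14)
j=6 picked index 6: u0 ∈ [-1/35, 4/35)
j=7 picked index 7: u0 ∈ [1/70, 43/210)
j=8 picked index 7: u0 ∈ [-3/35, 11/105)
j=9 picked index 9: u0 ∈ [11/210, 1/10)
intersection: [17/210, 1/10)

17/210 1/10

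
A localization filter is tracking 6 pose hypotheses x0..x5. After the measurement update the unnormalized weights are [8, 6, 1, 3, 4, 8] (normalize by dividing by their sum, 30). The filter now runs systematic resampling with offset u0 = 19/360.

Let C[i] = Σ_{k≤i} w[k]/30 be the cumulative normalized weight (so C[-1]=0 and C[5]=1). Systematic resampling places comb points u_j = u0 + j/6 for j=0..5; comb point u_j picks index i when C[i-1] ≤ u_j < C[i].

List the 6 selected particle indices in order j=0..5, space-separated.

0 0 1 3 4 5

C = [4/15, 7/15, 1/2, 3/5, 11/15, 1]
j=0: u_0=19/360 ∈ [0, 4/15) → index 0
j=1: u_1=79/360 ∈ [0, 4/15) → index 0
j=2: u_2=139/360 ∈ [4/15, 7/15) → index 1
j=3: u_3=199/360 ∈ [1/2, 3/5) → index 3
j=4: u_4=259/360 ∈ [3/5, 11/15) → index 4
j=5: u_5=319/360 ∈ [11/15, 1) → index 5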